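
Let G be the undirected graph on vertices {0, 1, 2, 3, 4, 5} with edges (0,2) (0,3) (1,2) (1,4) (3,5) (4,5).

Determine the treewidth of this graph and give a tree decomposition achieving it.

Treewidth 2.
One such decomposition:
Bags: B1 = {0, 1, 2}  B2 = {0, 1, 3}  B3 = {1, 3, 5}  B4 = {1, 4, 5}
Tree: B1–B2, B2–B3, B3–B4

Each bag holds 3 vertices, so the decomposition has width 2, which upper-bounds the treewidth. Since 1–2–0–3–5–4–1 is a cycle in G, G is not acyclic. Forests are exactly the graphs of treewidth ≤ 1, so tw(G) ≥ 2. The upper and lower bounds meet at 2, so that is the treewidth.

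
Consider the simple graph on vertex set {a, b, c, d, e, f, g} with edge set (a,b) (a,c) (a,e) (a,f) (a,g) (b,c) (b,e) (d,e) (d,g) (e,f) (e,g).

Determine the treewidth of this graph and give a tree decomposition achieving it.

The largest bag has 3 vertices, giving width 2; this decomposition certifies tw(G) ≤ 2. Conversely, {d, e, g} is a clique of size 3, and the vertices of any clique must share a bag in every tree decomposition; so some bag has ≥ 3 vertices and tw(G) ≥ 2. Hence tw(G) = 2 exactly.

Treewidth 2.
One optimal decomposition is:
Bags: B1 = {a, b, e}  B2 = {a, b, c}  B3 = {a, e, g}  B4 = {a, e, f}  B5 = {d, e, g}
Tree: B1–B2, B1–B3, B3–B4, B3–B5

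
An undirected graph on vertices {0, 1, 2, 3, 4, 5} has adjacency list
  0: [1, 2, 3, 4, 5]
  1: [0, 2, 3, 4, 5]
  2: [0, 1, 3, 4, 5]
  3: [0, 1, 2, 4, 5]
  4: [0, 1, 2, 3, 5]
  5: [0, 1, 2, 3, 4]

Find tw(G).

5

A width-5 tree decomposition is:
Bags: B1 = {0, 1, 2, 3, 4, 5}
Tree: (single bag)
A single bag containing all 6 vertices is trivially a valid decomposition of width 5. For the lower bound, the 6 vertices {0, 1, 2, 3, 4, 5} are pairwise adjacent, and any tree decomposition puts a clique entirely inside one bag — forcing width ≥ 5. Combining the bounds, tw(G) = 5.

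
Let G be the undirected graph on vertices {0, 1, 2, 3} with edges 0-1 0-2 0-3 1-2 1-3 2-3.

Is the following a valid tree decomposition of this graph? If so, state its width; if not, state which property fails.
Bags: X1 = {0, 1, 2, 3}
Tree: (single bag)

Yes; width 3.

Every vertex of G appears in some bag (union = {0, 1, 2, 3}); every edge is covered by a bag; and for each vertex v the set of bags containing v is connected in the bag tree. The decomposition is therefore valid. The largest bag has 4 vertices, so the width is 3.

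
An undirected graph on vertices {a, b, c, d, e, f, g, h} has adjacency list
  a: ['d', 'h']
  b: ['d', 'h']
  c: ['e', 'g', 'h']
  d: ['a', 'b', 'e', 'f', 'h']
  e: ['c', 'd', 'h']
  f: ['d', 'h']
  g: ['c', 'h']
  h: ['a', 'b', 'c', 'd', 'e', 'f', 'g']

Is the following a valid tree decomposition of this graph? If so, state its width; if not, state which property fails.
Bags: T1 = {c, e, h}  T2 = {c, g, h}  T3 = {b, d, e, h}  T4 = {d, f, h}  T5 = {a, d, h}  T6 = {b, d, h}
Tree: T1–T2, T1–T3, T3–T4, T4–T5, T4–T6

A tree decomposition must satisfy three properties: every vertex lies in some bag; for every edge, both endpoints lie together in some bag; and for every vertex, the bags containing it form a connected subtree. Here bags containing vertex b are not connected in the tree, so the decomposition is invalid.

No — bags containing vertex b are not connected in the tree.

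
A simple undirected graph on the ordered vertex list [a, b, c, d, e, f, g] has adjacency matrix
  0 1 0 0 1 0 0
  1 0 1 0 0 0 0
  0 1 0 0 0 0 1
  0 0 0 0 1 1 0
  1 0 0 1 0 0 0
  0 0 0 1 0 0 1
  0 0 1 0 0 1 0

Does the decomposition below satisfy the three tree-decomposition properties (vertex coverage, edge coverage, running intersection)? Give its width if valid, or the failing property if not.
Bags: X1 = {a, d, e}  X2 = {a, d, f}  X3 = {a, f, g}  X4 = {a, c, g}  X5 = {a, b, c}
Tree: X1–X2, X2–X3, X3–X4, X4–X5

Vertex coverage: the bags together contain {a, b, c, d, e, f, g}, the full vertex set. Edge coverage: each edge of G has both endpoints in at least one bag. Running intersection: for every vertex, the bags containing it form a connected subtree. All three properties hold, so this is a valid tree decomposition of width max|bag| − 1 = 2, and hence tw(G) ≤ 2.

Yes; width 2.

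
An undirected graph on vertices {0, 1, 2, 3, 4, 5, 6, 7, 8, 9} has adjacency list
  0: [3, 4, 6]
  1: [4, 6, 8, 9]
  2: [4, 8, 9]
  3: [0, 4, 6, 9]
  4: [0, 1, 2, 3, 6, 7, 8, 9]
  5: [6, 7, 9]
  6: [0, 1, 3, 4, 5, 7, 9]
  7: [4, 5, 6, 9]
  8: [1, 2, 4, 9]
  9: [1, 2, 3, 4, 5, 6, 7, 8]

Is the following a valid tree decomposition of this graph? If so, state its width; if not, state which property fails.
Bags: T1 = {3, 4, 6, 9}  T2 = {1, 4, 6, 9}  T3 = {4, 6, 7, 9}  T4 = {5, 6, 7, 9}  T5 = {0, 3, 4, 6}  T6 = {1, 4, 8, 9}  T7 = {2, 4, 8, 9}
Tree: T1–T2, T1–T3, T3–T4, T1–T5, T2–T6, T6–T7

Every vertex of G appears in some bag (union = {0, 1, 2, 3, 4, 5, 6, 7, 8, 9}); every edge is covered by a bag; and for each vertex v the set of bags containing v is connected in the bag tree. The decomposition is therefore valid. The largest bag has 4 vertices, so the width is 3.

Yes; width 3.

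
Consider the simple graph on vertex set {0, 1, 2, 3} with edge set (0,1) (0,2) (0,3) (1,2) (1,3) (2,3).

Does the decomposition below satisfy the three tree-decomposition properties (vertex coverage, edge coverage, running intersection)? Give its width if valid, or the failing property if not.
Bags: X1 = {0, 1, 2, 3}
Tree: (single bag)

Every vertex of G appears in some bag (union = {0, 1, 2, 3}); every edge is covered by a bag; and for each vertex v the set of bags containing v is connected in the bag tree. The decomposition is therefore valid. The largest bag has 4 vertices, so the width is 3.

Yes; width 3.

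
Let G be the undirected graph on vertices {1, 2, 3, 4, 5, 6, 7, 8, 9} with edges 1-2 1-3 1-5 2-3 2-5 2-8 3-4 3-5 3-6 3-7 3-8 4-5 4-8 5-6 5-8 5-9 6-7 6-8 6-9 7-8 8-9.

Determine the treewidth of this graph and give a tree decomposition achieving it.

Every bag has size at most 4, so the width is 4 − 1 = 3 and tw(G) ≤ 3. On the other hand G contains the 4-clique {5, 6, 8, 9}. A clique must lie in a single bag of any decomposition, so no decomposition can have width below 3. Hence tw(G) = 3 exactly.

Treewidth 3.
Bags: B1 = {3, 5, 6, 8}  B2 = {3, 6, 7, 8}  B3 = {2, 3, 5, 8}  B4 = {1, 2, 3, 5}  B5 = {3, 4, 5, 8}  B6 = {5, 6, 8, 9}
Tree: B1–B2, B1–B3, B3–B4, B3–B5, B1–B6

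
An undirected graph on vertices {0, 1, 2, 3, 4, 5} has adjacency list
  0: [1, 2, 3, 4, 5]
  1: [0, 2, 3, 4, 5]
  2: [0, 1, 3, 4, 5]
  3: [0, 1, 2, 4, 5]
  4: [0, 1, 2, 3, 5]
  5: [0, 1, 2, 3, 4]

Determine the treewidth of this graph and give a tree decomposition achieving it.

With just one bag of size 6, the width is 6 − 1 = 5, so tw(G) ≤ 5. Conversely, {0, 1, 2, 3, 4, 5} is a clique of size 6, and the vertices of any clique must share a bag in every tree decomposition; so some bag has ≥ 6 vertices and tw(G) ≥ 5. The upper and lower bounds meet at 5, so that is the treewidth.

Treewidth 5.
Bags: B1 = {0, 1, 2, 3, 4, 5}
Tree: (single bag)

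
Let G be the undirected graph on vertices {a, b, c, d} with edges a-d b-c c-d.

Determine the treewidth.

1

A width-1 tree decomposition is:
Bags: B1 = {b, c}  B2 = {c, d}  B3 = {a, d}
Tree: B1–B2, B2–B3
The largest bag has 2 vertices, giving width 1; this decomposition certifies tw(G) ≤ 1. Any graph with an edge has treewidth ≥ 1, and G has the edge b–c. The upper and lower bounds meet at 1, so that is the treewidth.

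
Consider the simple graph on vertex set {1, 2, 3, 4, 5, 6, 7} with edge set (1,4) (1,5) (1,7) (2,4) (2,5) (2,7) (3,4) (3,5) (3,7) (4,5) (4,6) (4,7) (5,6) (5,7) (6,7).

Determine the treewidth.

A width-3 tree decomposition is:
Bags: B1 = {1, 4, 5, 7}  B2 = {2, 4, 5, 7}  B3 = {3, 4, 5, 7}  B4 = {4, 5, 6, 7}
Tree: B1–B2, B1–B3, B3–B4
Each bag holds 4 vertices, so the decomposition has width 3, which upper-bounds the treewidth. On the other hand G contains the 4-clique {1, 4, 5, 7}. A clique must lie in a single bag of any decomposition, so no decomposition can have width below 3. Hence tw(G) = 3 exactly.

3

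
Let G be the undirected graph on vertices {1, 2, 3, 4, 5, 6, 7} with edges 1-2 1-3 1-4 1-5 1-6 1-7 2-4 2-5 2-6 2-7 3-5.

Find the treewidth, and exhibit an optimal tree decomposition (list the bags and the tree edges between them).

Each bag holds 3 vertices, so the decomposition has width 2, which upper-bounds the treewidth. On the other hand G contains the 3-clique {1, 2, 4}. A clique must lie in a single bag of any decomposition, so no decomposition can have width below 2. The upper and lower bounds meet at 2, so that is the treewidth.

Treewidth 2.
Bags: B1 = {1, 2, 5}  B2 = {1, 2, 4}  B3 = {1, 2, 6}  B4 = {1, 2, 7}  B5 = {1, 3, 5}
Tree: B1–B2, B2–B3, B3–B4, B1–B5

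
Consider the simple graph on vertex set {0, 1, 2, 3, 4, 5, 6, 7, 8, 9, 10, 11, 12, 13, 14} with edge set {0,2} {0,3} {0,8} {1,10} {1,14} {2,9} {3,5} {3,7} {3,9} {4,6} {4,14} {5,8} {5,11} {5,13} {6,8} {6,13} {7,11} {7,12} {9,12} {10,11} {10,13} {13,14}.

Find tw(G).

3

A width-3 tree decomposition is:
Bags: B1 = {1, 4, 10, 14}  B2 = {4, 10, 13, 14}  B3 = {4, 6, 10, 13}  B4 = {6, 10, 11, 13}  B5 = {5, 6, 11, 13}  B6 = {5, 6, 8, 11}  B7 = {5, 7, 8, 11}  B8 = {3, 5, 7, 8}  B9 = {0, 3, 7, 8}  B10 = {0, 3, 7, 12}  B11 = {0, 3, 9, 12}  B12 = {0, 2, 9, 12}
Tree: B1–B2, B2–B3, B3–B4, B4–B5, B5–B6, B6–B7, B7–B8, B8–B9, B9–B10, B10–B11, B11–B12
The largest bag has 4 vertices, giving width 3; this decomposition certifies tw(G) ≤ 3. For the lower bound: the 4 vertex sets {1,4,14}, {10}, {13}, {5,6,8,11} are disjoint, each induces a connected subgraph, and every pair is joined by at least one edge of G. Contracting each set to a single vertex therefore yields K_{4} as a minor, and since treewidth is minor-monotone, tw(G) ≥ tw(K_{4}) = 3. Combining the bounds, tw(G) = 3.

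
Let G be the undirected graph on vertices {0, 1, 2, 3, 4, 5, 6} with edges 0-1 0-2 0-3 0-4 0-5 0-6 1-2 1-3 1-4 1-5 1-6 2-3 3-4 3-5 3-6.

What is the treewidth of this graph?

A width-3 tree decomposition is:
Bags: B1 = {0, 1, 3, 5}  B2 = {0, 1, 3, 4}  B3 = {0, 1, 3, 6}  B4 = {0, 1, 2, 3}
Tree: B1–B2, B1–B3, B1–B4
The largest bag has 4 vertices, giving width 3; this decomposition certifies tw(G) ≤ 3. For the lower bound, the 4 vertices {0, 1, 2, 3} are pairwise adjacent, and any tree decomposition puts a clique entirely inside one bag — forcing width ≥ 3. Combining the bounds, tw(G) = 3.

3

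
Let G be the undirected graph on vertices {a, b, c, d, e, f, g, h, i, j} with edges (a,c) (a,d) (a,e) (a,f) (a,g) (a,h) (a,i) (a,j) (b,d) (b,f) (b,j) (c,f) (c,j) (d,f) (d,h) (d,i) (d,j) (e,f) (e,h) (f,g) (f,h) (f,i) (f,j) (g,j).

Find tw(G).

A width-3 tree decomposition is:
Bags: B1 = {b, d, f, j}  B2 = {a, d, f, j}  B3 = {a, d, f, h}  B4 = {a, c, f, j}  B5 = {a, f, g, j}  B6 = {a, e, f, h}  B7 = {a, d, f, i}
Tree: B1–B2, B2–B3, B2–B4, B4–B5, B3–B6, B2–B7
Each bag holds 4 vertices, so the decomposition has width 3, which upper-bounds the treewidth. Conversely, {a, d, f, j} is a clique of size 4, and the vertices of any clique must share a bag in every tree decomposition; so some bag has ≥ 4 vertices and tw(G) ≥ 3. The upper and lower bounds meet at 3, so that is the treewidth.

3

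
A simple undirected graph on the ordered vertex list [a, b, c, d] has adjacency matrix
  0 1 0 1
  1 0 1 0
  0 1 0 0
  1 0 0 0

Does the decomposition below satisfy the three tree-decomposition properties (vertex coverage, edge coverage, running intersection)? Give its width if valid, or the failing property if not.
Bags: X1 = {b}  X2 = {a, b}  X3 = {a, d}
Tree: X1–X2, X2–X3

No — vertex c appears in no bag.

A tree decomposition must satisfy three properties: every vertex lies in some bag; for every edge, both endpoints lie together in some bag; and for every vertex, the bags containing it form a connected subtree. Here vertex c appears in no bag, so the decomposition is invalid.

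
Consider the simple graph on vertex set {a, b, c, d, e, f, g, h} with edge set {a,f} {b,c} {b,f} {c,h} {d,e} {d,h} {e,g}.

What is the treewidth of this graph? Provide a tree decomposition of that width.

The largest bag has 2 vertices, giving width 1; this decomposition certifies tw(G) ≤ 1. G has an edge, so its treewidth is at least 1. The upper and lower bounds meet at 1, so that is the treewidth.

Treewidth 1.
One optimal decomposition is:
Bags: B1 = {e, g}  B2 = {d, e}  B3 = {d, h}  B4 = {c, h}  B5 = {b, c}  B6 = {b, f}  B7 = {a, f}
Tree: B1–B2, B2–B3, B3–B4, B4–B5, B5–B6, B6–B7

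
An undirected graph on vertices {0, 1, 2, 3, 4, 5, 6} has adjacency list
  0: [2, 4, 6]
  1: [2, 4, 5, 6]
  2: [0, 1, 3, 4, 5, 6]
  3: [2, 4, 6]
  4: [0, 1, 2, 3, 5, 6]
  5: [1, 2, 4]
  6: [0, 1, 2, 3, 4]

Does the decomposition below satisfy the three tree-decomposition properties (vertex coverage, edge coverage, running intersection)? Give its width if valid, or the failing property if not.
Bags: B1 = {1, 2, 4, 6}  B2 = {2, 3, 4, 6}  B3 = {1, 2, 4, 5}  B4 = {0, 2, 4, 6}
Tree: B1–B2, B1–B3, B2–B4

Checking the three conditions: (i) the bags cover all of {0, 1, 2, 3, 4, 5, 6}; (ii) for each edge, some bag contains both endpoints; (iii) the bags containing any fixed vertex form a subtree. All hold, so the decomposition is valid with width 4 − 1 = 3.

Yes; width 3.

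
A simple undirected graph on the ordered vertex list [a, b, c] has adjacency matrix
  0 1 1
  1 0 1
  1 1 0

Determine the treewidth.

2

A width-2 tree decomposition is:
Bags: B1 = {a, b, c}
Tree: (single bag)
A single bag containing all 3 vertices is trivially a valid decomposition of width 2. For the lower bound, the 3 vertices {a, b, c} are pairwise adjacent, and any tree decomposition puts a clique entirely inside one bag — forcing width ≥ 2. Therefore the treewidth is 2.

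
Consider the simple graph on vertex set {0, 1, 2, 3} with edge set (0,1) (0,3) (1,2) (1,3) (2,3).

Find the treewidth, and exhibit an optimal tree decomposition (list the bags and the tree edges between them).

The largest bag has 3 vertices, giving width 2; this decomposition certifies tw(G) ≤ 2. For the lower bound, the 3 vertices {0, 1, 3} are pairwise adjacent, and any tree decomposition puts a clique entirely inside one bag — forcing width ≥ 2. Hence tw(G) = 2 exactly.

Treewidth 2.
One such decomposition:
Bags: B1 = {1, 2, 3}  B2 = {0, 1, 3}
Tree: B1–B2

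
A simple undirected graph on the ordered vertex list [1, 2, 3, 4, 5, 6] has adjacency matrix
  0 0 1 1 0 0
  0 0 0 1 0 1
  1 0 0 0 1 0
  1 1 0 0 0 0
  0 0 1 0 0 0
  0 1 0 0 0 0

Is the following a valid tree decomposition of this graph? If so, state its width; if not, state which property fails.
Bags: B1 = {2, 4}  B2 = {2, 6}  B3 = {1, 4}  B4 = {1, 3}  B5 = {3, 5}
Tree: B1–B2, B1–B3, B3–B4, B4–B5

Yes; width 1.

Checking the three conditions: (i) the bags cover all of {1, 2, 3, 4, 5, 6}; (ii) for each edge, some bag contains both endpoints; (iii) the bags containing any fixed vertex form a subtree. All hold, so the decomposition is valid with width 2 − 1 = 1.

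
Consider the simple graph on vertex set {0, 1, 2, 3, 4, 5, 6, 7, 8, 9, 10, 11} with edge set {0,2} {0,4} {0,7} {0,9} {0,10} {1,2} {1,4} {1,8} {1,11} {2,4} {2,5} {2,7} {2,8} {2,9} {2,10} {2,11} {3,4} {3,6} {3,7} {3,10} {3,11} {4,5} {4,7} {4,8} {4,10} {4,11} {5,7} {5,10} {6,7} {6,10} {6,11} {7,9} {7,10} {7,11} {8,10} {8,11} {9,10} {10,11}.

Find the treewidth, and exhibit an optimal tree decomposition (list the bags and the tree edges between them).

Treewidth 4.
Bags: B1 = {2, 4, 7, 10, 11}  B2 = {2, 4, 8, 10, 11}  B3 = {3, 4, 7, 10, 11}  B4 = {3, 6, 7, 10, 11}  B5 = {1, 2, 4, 8, 11}  B6 = {0, 2, 4, 7, 10}  B7 = {2, 4, 5, 7, 10}  B8 = {0, 2, 7, 9, 10}
Tree: B1–B2, B1–B3, B3–B4, B2–B5, B1–B6, B6–B7, B6–B8

Every bag has size at most 5, so the width is 5 − 1 = 4 and tw(G) ≤ 4. Conversely, {1, 2, 4, 8, 11} is a clique of size 5, and the vertices of any clique must share a bag in every tree decomposition; so some bag has ≥ 5 vertices and tw(G) ≥ 4. Combining the bounds, tw(G) = 4.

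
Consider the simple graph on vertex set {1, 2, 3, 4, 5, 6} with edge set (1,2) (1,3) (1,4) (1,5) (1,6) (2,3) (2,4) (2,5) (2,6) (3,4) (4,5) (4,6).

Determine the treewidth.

3

A width-3 tree decomposition is:
Bags: B1 = {1, 2, 4, 6}  B2 = {1, 2, 3, 4}  B3 = {1, 2, 4, 5}
Tree: B1–B2, B2–B3
Each bag holds 4 vertices, so the decomposition has width 3, which upper-bounds the treewidth. On the other hand G contains the 4-clique {1, 2, 3, 4}. A clique must lie in a single bag of any decomposition, so no decomposition can have width below 3. Hence tw(G) = 3 exactly.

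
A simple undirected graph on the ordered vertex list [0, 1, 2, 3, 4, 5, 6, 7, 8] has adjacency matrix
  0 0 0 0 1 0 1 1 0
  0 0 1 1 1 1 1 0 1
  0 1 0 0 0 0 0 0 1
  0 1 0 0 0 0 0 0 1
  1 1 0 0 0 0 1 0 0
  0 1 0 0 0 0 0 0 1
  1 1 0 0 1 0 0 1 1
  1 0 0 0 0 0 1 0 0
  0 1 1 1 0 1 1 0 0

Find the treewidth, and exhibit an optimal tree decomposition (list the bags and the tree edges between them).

Treewidth 2.
Bags: B1 = {1, 6, 8}  B2 = {1, 3, 8}  B3 = {1, 2, 8}  B4 = {1, 4, 6}  B5 = {0, 4, 6}  B6 = {1, 5, 8}  B7 = {0, 6, 7}
Tree: B1–B2, B1–B3, B1–B4, B4–B5, B3–B6, B5–B7

Each bag holds 3 vertices, so the decomposition has width 2, which upper-bounds the treewidth. For the lower bound, the 3 vertices {0, 4, 6} are pairwise adjacent, and any tree decomposition puts a clique entirely inside one bag — forcing width ≥ 2. Hence tw(G) = 2 exactly.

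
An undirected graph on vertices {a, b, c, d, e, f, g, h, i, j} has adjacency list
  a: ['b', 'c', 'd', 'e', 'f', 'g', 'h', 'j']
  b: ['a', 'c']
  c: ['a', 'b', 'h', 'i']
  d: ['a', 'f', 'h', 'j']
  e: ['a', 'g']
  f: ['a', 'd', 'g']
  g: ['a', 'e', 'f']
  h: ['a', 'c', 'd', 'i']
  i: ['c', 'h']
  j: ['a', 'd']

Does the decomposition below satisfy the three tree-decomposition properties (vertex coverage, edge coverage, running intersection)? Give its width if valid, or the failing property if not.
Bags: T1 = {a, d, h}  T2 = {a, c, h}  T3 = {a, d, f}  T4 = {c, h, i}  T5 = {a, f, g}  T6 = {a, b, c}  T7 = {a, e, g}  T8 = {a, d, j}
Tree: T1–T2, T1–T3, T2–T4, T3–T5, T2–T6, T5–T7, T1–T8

Checking the three conditions: (i) the bags cover all of {a, b, c, d, e, f, g, h, i, j}; (ii) for each edge, some bag contains both endpoints; (iii) the bags containing any fixed vertex form a subtree. All hold, so the decomposition is valid with width 3 − 1 = 2.

Yes; width 2.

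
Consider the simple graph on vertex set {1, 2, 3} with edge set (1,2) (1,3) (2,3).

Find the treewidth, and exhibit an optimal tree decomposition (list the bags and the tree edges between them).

Treewidth 2.
One such decomposition:
Bags: B1 = {1, 2, 3}
Tree: (single bag)

A single bag containing all 3 vertices is trivially a valid decomposition of width 2. On the other hand G contains the 3-clique {1, 2, 3}. A clique must lie in a single bag of any decomposition, so no decomposition can have width below 2. Hence tw(G) = 2 exactly.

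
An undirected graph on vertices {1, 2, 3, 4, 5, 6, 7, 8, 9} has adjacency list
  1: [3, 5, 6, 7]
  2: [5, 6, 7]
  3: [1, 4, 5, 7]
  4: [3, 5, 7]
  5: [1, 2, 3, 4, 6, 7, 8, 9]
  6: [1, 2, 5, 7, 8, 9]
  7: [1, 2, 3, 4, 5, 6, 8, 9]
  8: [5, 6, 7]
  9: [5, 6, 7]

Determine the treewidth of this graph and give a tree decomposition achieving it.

Treewidth 3.
One such decomposition:
Bags: B1 = {1, 3, 5, 7}  B2 = {1, 5, 6, 7}  B3 = {2, 5, 6, 7}  B4 = {5, 6, 7, 9}  B5 = {3, 4, 5, 7}  B6 = {5, 6, 7, 8}
Tree: B1–B2, B2–B3, B2–B4, B1–B5, B4–B6

Each bag holds 4 vertices, so the decomposition has width 3, which upper-bounds the treewidth. For the lower bound, the 4 vertices {1, 3, 5, 7} are pairwise adjacent, and any tree decomposition puts a clique entirely inside one bag — forcing width ≥ 3. Therefore the treewidth is 3.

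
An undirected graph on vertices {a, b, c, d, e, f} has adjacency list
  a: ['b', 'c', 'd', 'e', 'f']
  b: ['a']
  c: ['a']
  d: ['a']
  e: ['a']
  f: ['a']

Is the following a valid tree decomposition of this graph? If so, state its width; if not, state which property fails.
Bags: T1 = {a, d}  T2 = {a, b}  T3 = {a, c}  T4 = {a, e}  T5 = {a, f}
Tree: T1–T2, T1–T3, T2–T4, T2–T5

Yes; width 1.

Every vertex of G appears in some bag (union = {a, b, c, d, e, f}); every edge is covered by a bag; and for each vertex v the set of bags containing v is connected in the bag tree. The decomposition is therefore valid. The largest bag has 2 vertices, so the width is 1.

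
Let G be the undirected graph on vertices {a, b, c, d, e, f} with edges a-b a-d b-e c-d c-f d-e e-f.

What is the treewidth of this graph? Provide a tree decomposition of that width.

Treewidth 2.
One such decomposition:
Bags: B1 = {c, e, f}  B2 = {c, d, e}  B3 = {b, d, e}  B4 = {a, b, d}
Tree: B1–B2, B2–B3, B3–B4

The largest bag has 3 vertices, giving width 2; this decomposition certifies tw(G) ≤ 2. The edges f–c–d–e–f form a cycle, so G is not a tree and its treewidth is at least 2. Combining the bounds, tw(G) = 2.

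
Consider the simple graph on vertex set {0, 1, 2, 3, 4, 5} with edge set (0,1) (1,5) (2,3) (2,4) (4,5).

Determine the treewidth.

1

A width-1 tree decomposition is:
Bags: B1 = {0, 1}  B2 = {1, 5}  B3 = {4, 5}  B4 = {2, 4}  B5 = {2, 3}
Tree: B1–B2, B2–B3, B3–B4, B4–B5
Every bag has size at most 2, so the width is 2 − 1 = 1 and tw(G) ≤ 1. G has an edge, so its treewidth is at least 1. The upper and lower bounds meet at 1, so that is the treewidth.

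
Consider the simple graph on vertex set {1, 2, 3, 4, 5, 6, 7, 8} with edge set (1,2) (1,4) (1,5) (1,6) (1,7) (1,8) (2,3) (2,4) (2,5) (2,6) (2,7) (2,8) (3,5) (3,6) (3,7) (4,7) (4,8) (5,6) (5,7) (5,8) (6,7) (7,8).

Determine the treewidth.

4

A width-4 tree decomposition is:
Bags: B1 = {1, 2, 5, 6, 7}  B2 = {1, 2, 5, 7, 8}  B3 = {2, 3, 5, 6, 7}  B4 = {1, 2, 4, 7, 8}
Tree: B1–B2, B1–B3, B2–B4
The largest bag has 5 vertices, giving width 4; this decomposition certifies tw(G) ≤ 4. On the other hand G contains the 5-clique {1, 2, 4, 7, 8}. A clique must lie in a single bag of any decomposition, so no decomposition can have width below 4. The upper and lower bounds meet at 4, so that is the treewidth.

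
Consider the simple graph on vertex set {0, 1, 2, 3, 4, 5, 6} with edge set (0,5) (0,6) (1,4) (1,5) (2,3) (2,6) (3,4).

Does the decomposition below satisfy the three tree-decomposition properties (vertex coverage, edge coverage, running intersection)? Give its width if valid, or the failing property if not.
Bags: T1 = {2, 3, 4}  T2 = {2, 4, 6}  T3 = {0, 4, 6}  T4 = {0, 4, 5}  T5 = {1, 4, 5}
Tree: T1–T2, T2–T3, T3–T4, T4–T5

Vertex coverage: the bags together contain {0, 1, 2, 3, 4, 5, 6}, the full vertex set. Edge coverage: each edge of G has both endpoints in at least one bag. Running intersection: for every vertex, the bags containing it form a connected subtree. All three properties hold, so this is a valid tree decomposition of width max|bag| − 1 = 2, and hence tw(G) ≤ 2.

Yes; width 2.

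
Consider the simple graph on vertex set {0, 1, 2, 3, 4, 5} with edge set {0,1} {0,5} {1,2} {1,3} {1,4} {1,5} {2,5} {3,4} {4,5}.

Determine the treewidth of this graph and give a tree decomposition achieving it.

Each bag holds 3 vertices, so the decomposition has width 2, which upper-bounds the treewidth. On the other hand G contains the 3-clique {1, 3, 4}. A clique must lie in a single bag of any decomposition, so no decomposition can have width below 2. The upper and lower bounds meet at 2, so that is the treewidth.

Treewidth 2.
One optimal decomposition is:
Bags: B1 = {1, 4, 5}  B2 = {1, 3, 4}  B3 = {1, 2, 5}  B4 = {0, 1, 5}
Tree: B1–B2, B1–B3, B1–B4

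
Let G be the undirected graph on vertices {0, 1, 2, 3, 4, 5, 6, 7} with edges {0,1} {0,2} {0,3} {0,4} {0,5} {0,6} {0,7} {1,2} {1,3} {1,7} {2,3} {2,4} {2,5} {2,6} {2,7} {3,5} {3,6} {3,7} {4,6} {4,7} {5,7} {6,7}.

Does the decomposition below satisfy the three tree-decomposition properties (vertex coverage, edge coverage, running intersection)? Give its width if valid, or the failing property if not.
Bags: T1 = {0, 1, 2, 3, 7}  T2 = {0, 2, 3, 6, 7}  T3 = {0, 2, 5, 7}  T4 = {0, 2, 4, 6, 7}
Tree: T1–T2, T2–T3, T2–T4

No — edge (3,5) lies in no bag.

A tree decomposition must satisfy three properties: every vertex lies in some bag; for every edge, both endpoints lie together in some bag; and for every vertex, the bags containing it form a connected subtree. Here edge (3,5) lies in no bag, so the decomposition is invalid.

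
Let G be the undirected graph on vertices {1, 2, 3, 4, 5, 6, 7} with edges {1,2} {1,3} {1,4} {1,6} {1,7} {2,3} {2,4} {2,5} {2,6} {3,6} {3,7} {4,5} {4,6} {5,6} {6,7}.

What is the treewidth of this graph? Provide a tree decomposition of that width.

Each bag holds 4 vertices, so the decomposition has width 3, which upper-bounds the treewidth. On the other hand G contains the 4-clique {1, 2, 3, 6}. A clique must lie in a single bag of any decomposition, so no decomposition can have width below 3. Combining the bounds, tw(G) = 3.

Treewidth 3.
One such decomposition:
Bags: B1 = {1, 2, 3, 6}  B2 = {1, 2, 4, 6}  B3 = {1, 3, 6, 7}  B4 = {2, 4, 5, 6}
Tree: B1–B2, B1–B3, B2–B4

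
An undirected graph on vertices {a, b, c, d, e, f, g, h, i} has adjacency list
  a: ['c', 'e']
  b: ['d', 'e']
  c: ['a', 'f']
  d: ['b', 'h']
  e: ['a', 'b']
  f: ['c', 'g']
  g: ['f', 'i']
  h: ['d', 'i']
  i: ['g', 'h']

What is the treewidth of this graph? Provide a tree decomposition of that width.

Treewidth 2.
Bags: B1 = {f, g, i}  B2 = {f, h, i}  B3 = {d, f, h}  B4 = {b, d, f}  B5 = {b, e, f}  B6 = {a, e, f}  B7 = {a, c, f}
Tree: B1–B2, B2–B3, B3–B4, B4–B5, B5–B6, B6–B7

Each bag holds 3 vertices, so the decomposition has width 2, which upper-bounds the treewidth. For the lower bound, G contains the cycle f–g–i–h–d–b–e–a–c–f, so G is not a forest; only forests have treewidth ≤ 1, hence tw(G) ≥ 2. Combining the bounds, tw(G) = 2.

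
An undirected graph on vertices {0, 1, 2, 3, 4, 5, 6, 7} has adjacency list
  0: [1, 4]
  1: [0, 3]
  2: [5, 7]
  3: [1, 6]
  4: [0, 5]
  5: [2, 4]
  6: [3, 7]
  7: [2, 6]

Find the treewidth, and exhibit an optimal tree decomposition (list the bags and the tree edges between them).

Each bag holds 3 vertices, so the decomposition has width 2, which upper-bounds the treewidth. The edges 6–3–1–0–4–5–2–7–6 form a cycle, so G is not a tree and its treewidth is at least 2. The upper and lower bounds meet at 2, so that is the treewidth.

Treewidth 2.
One optimal decomposition is:
Bags: B1 = {1, 3, 6}  B2 = {0, 1, 6}  B3 = {0, 4, 6}  B4 = {4, 5, 6}  B5 = {2, 5, 6}  B6 = {2, 6, 7}
Tree: B1–B2, B2–B3, B3–B4, B4–B5, B5–B6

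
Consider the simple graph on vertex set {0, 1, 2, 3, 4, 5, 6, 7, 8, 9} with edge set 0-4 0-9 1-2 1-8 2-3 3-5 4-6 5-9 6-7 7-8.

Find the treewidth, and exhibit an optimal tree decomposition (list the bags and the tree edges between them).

Treewidth 2.
One optimal decomposition is:
Bags: B1 = {1, 7, 8}  B2 = {1, 2, 7}  B3 = {2, 3, 7}  B4 = {3, 5, 7}  B5 = {5, 7, 9}  B6 = {0, 7, 9}  B7 = {0, 4, 7}  B8 = {4, 6, 7}
Tree: B1–B2, B2–B3, B3–B4, B4–B5, B5–B6, B6–B7, B7–B8

The largest bag has 3 vertices, giving width 2; this decomposition certifies tw(G) ≤ 2. For the lower bound, G contains the cycle 7–8–1–2–3–5–9–0–4–6–7, so G is not a forest; only forests have treewidth ≤ 1, hence tw(G) ≥ 2. Combining the bounds, tw(G) = 2.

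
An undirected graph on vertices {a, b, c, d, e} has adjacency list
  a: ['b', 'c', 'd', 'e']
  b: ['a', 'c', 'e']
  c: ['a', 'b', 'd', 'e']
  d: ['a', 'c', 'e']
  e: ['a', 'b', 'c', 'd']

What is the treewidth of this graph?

A width-3 tree decomposition is:
Bags: B1 = {a, b, c, e}  B2 = {a, c, d, e}
Tree: B1–B2
Every bag has size at most 4, so the width is 4 − 1 = 3 and tw(G) ≤ 3. For the lower bound, the 4 vertices {a, c, d, e} are pairwise adjacent, and any tree decomposition puts a clique entirely inside one bag — forcing width ≥ 3. The upper and lower bounds meet at 3, so that is the treewidth.

3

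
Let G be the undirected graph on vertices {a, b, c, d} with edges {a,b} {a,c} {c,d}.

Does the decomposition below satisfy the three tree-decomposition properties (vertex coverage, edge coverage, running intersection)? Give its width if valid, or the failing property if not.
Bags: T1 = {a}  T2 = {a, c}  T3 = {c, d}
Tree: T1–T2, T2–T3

No — vertex b appears in no bag.

A tree decomposition must satisfy three properties: every vertex lies in some bag; for every edge, both endpoints lie together in some bag; and for every vertex, the bags containing it form a connected subtree. Here vertex b appears in no bag, so the decomposition is invalid.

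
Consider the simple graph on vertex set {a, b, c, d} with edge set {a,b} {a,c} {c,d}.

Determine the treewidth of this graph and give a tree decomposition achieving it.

Treewidth 1.
One such decomposition:
Bags: B1 = {a, b}  B2 = {a, c}  B3 = {c, d}
Tree: B1–B2, B2–B3

Every bag has size at most 2, so the width is 2 − 1 = 1 and tw(G) ≤ 1. Since G has at least one edge (e.g. b–a), it is not an edgeless graph, so tw(G) ≥ 1. The upper and lower bounds meet at 1, so that is the treewidth.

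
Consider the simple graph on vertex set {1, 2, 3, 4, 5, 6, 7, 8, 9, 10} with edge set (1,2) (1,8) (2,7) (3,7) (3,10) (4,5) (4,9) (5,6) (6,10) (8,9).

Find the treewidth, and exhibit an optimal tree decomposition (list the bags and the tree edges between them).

Treewidth 2.
Bags: B1 = {4, 5, 9}  B2 = {5, 6, 9}  B3 = {6, 9, 10}  B4 = {3, 9, 10}  B5 = {3, 7, 9}  B6 = {2, 7, 9}  B7 = {1, 2, 9}  B8 = {1, 8, 9}
Tree: B1–B2, B2–B3, B3–B4, B4–B5, B5–B6, B6–B7, B7–B8

The largest bag has 3 vertices, giving width 2; this decomposition certifies tw(G) ≤ 2. Since 9–4–5–6–10–3–7–2–1–8–9 is a cycle in G, G is not acyclic. Forests are exactly the graphs of treewidth ≤ 1, so tw(G) ≥ 2. Therefore the treewidth is 2.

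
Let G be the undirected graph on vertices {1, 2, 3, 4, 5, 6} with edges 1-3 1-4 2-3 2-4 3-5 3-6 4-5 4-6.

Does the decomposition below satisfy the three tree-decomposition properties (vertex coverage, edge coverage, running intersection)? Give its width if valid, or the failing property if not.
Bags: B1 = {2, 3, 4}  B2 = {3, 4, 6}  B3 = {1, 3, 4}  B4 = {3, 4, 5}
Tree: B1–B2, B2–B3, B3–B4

Every vertex of G appears in some bag (union = {1, 2, 3, 4, 5, 6}); every edge is covered by a bag; and for each vertex v the set of bags containing v is connected in the bag tree. The decomposition is therefore valid. The largest bag has 3 vertices, so the width is 2.

Yes; width 2.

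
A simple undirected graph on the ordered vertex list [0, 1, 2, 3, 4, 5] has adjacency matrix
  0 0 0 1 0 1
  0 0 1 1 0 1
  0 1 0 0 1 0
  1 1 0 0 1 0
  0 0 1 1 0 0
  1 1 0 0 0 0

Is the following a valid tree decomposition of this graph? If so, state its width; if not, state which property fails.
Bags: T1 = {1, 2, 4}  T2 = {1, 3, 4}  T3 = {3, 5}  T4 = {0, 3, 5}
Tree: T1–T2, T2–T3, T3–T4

No — edge (1,5) lies in no bag.

A tree decomposition must satisfy three properties: every vertex lies in some bag; for every edge, both endpoints lie together in some bag; and for every vertex, the bags containing it form a connected subtree. Here edge (1,5) lies in no bag, so the decomposition is invalid.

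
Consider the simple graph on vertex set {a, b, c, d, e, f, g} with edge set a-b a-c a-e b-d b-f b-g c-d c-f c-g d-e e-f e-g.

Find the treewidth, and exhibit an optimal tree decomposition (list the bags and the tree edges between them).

Treewidth 3.
Bags: B1 = {a, b, c, e}  B2 = {b, c, d, e}  B3 = {b, c, e, f}  B4 = {b, c, e, g}
Tree: B1–B2, B2–B3, B3–B4

Each bag holds 4 vertices, so the decomposition has width 3, which upper-bounds the treewidth. For the lower bound: the 4 vertex sets {a,b}, {c,d}, {e}, {f} are disjoint, each induces a connected subgraph, and every pair is joined by at least one edge of G. Contracting each set to a single vertex therefore yields K_{4} as a minor, and since treewidth is minor-monotone, tw(G) ≥ tw(K_{4}) = 3. Therefore the treewidth is 3.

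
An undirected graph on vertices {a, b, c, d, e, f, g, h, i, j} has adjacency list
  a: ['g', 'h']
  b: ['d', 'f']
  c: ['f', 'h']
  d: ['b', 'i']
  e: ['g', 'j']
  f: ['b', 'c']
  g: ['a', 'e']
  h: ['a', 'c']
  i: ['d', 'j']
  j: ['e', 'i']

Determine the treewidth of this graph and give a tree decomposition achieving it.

Treewidth 2.
One such decomposition:
Bags: B1 = {a, g, h}  B2 = {e, g, h}  B3 = {e, h, j}  B4 = {h, i, j}  B5 = {d, h, i}  B6 = {b, d, h}  B7 = {b, f, h}  B8 = {c, f, h}
Tree: B1–B2, B2–B3, B3–B4, B4–B5, B5–B6, B6–B7, B7–B8

The largest bag has 3 vertices, giving width 2; this decomposition certifies tw(G) ≤ 2. Since h–a–g–e–j–i–d–b–f–c–h is a cycle in G, G is not acyclic. Forests are exactly the graphs of treewidth ≤ 1, so tw(G) ≥ 2. Hence tw(G) = 2 exactly.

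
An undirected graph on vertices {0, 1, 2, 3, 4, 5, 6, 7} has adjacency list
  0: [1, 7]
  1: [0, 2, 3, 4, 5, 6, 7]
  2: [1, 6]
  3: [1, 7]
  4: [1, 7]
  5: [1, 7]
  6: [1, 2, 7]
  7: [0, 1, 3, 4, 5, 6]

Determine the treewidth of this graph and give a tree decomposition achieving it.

Treewidth 2.
One such decomposition:
Bags: B1 = {1, 4, 7}  B2 = {1, 6, 7}  B3 = {1, 3, 7}  B4 = {1, 2, 6}  B5 = {1, 5, 7}  B6 = {0, 1, 7}
Tree: B1–B2, B2–B3, B2–B4, B2–B5, B2–B6

Every bag has size at most 3, so the width is 3 − 1 = 2 and tw(G) ≤ 2. Conversely, {1, 2, 6} is a clique of size 3, and the vertices of any clique must share a bag in every tree decomposition; so some bag has ≥ 3 vertices and tw(G) ≥ 2. Hence tw(G) = 2 exactly.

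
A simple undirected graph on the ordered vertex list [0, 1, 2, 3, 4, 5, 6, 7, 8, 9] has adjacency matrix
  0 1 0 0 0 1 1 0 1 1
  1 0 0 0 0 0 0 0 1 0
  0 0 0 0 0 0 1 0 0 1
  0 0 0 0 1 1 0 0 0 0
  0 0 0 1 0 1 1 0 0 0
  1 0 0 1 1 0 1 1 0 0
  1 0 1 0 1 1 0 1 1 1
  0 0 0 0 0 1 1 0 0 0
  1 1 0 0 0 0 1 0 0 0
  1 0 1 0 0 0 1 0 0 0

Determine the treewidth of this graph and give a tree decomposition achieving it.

Treewidth 2.
Bags: B1 = {2, 6, 9}  B2 = {0, 6, 9}  B3 = {0, 6, 8}  B4 = {0, 5, 6}  B5 = {4, 5, 6}  B6 = {0, 1, 8}  B7 = {5, 6, 7}  B8 = {3, 4, 5}
Tree: B1–B2, B2–B3, B2–B4, B4–B5, B3–B6, B4–B7, B5–B8

Each bag holds 3 vertices, so the decomposition has width 2, which upper-bounds the treewidth. For the lower bound, the 3 vertices {0, 1, 8} are pairwise adjacent, and any tree decomposition puts a clique entirely inside one bag — forcing width ≥ 2. Combining the bounds, tw(G) = 2.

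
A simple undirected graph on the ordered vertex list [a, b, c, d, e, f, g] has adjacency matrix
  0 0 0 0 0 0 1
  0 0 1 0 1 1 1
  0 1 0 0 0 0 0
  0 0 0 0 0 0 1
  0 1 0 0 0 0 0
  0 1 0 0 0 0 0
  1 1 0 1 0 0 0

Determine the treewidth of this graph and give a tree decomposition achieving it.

Treewidth 1.
One such decomposition:
Bags: B1 = {b, e}  B2 = {b, g}  B3 = {b, f}  B4 = {a, g}  B5 = {b, c}  B6 = {d, g}
Tree: B1–B2, B2–B3, B2–B4, B2–B5, B4–B6

Every bag has size at most 2, so the width is 2 − 1 = 1 and tw(G) ≤ 1. Any graph with an edge has treewidth ≥ 1, and G has the edge e–b. The upper and lower bounds meet at 1, so that is the treewidth.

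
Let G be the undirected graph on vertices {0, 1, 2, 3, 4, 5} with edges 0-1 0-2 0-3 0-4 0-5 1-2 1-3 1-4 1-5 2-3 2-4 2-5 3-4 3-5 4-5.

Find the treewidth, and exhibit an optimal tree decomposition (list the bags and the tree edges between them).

A single bag containing all 6 vertices is trivially a valid decomposition of width 5. On the other hand G contains the 6-clique {0, 1, 2, 3, 4, 5}. A clique must lie in a single bag of any decomposition, so no decomposition can have width below 5. The upper and lower bounds meet at 5, so that is the treewidth.

Treewidth 5.
One such decomposition:
Bags: B1 = {0, 1, 2, 3, 4, 5}
Tree: (single bag)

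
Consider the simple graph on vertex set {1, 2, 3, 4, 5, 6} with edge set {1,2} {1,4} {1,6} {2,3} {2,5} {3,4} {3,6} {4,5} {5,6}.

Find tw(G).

3

A width-3 tree decomposition is:
Bags: B1 = {1, 3, 5, 6}  B2 = {1, 2, 3, 5}  B3 = {1, 3, 4, 5}
Tree: B1–B2, B2–B3
Each bag holds 4 vertices, so the decomposition has width 3, which upper-bounds the treewidth. For the lower bound: the 4 vertex sets {3,6}, {2,5}, {1}, {4} are disjoint, each induces a connected subgraph, and every pair is joined by at least one edge of G. Contracting each set to a single vertex therefore yields K_{4} as a minor, and since treewidth is minor-monotone, tw(G) ≥ tw(K_{4}) = 3. Combining the bounds, tw(G) = 3.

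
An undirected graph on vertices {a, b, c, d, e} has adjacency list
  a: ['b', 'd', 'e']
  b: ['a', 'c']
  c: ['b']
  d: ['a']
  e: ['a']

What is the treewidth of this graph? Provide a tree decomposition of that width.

Every bag has size at most 2, so the width is 2 − 1 = 1 and tw(G) ≤ 1. G has an edge, so its treewidth is at least 1. Combining the bounds, tw(G) = 1.

Treewidth 1.
Bags: B1 = {a, e}  B2 = {a, d}  B3 = {a, b}  B4 = {b, c}
Tree: B1–B2, B2–B3, B3–B4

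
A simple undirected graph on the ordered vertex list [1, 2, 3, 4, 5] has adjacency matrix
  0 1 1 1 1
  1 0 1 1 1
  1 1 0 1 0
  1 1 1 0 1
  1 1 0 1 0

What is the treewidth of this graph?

A width-3 tree decomposition is:
Bags: B1 = {1, 2, 3, 4}  B2 = {1, 2, 4, 5}
Tree: B1–B2
Each bag holds 4 vertices, so the decomposition has width 3, which upper-bounds the treewidth. For the lower bound, the 4 vertices {1, 2, 3, 4} are pairwise adjacent, and any tree decomposition puts a clique entirely inside one bag — forcing width ≥ 3. Hence tw(G) = 3 exactly.

3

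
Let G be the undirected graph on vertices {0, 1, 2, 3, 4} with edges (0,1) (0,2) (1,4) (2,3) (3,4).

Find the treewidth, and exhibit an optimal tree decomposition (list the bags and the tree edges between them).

Treewidth 2.
One optimal decomposition is:
Bags: B1 = {0, 2, 3}  B2 = {0, 1, 3}  B3 = {1, 3, 4}
Tree: B1–B2, B2–B3

Each bag holds 3 vertices, so the decomposition has width 2, which upper-bounds the treewidth. For the lower bound, G contains the cycle 3–2–0–1–4–3, so G is not a forest; only forests have treewidth ≤ 1, hence tw(G) ≥ 2. Hence tw(G) = 2 exactly.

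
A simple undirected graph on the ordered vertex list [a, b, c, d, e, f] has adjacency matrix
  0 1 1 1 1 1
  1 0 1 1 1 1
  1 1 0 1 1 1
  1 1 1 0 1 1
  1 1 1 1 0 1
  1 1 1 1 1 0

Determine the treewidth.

5

A width-5 tree decomposition is:
Bags: B1 = {a, b, c, d, e, f}
Tree: (single bag)
A single bag containing all 6 vertices is trivially a valid decomposition of width 5. For the lower bound, the 6 vertices {a, b, c, d, e, f} are pairwise adjacent, and any tree decomposition puts a clique entirely inside one bag — forcing width ≥ 5. The upper and lower bounds meet at 5, so that is the treewidth.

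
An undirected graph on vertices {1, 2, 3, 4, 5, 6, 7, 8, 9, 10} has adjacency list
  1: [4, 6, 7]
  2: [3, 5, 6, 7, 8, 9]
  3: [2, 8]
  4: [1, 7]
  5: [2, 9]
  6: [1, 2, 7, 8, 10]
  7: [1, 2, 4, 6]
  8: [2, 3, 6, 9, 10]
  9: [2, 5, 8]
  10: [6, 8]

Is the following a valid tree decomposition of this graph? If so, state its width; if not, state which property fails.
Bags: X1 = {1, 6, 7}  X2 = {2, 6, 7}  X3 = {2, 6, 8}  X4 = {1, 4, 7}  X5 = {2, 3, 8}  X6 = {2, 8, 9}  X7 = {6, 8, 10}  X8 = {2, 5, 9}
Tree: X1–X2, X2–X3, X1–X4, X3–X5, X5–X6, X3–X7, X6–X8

Yes; width 2.

Every vertex of G appears in some bag (union = {1, 2, 3, 4, 5, 6, 7, 8, 9, 10}); every edge is covered by a bag; and for each vertex v the set of bags containing v is connected in the bag tree. The decomposition is therefore valid. The largest bag has 3 vertices, so the width is 2.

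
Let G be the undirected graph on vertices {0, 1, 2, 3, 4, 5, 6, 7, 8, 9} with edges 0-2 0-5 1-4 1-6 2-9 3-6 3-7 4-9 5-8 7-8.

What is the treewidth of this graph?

2

A width-2 tree decomposition is:
Bags: B1 = {1, 4, 6}  B2 = {4, 6, 9}  B3 = {2, 6, 9}  B4 = {0, 2, 6}  B5 = {0, 5, 6}  B6 = {5, 6, 8}  B7 = {6, 7, 8}  B8 = {3, 6, 7}
Tree: B1–B2, B2–B3, B3–B4, B4–B5, B5–B6, B6–B7, B7–B8
Each bag holds 3 vertices, so the decomposition has width 2, which upper-bounds the treewidth. For the lower bound, G contains the cycle 6–1–4–9–2–0–5–8–7–3–6, so G is not a forest; only forests have treewidth ≤ 1, hence tw(G) ≥ 2. Combining the bounds, tw(G) = 2.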